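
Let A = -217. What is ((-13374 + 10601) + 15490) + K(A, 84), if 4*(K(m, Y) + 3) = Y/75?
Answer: 317857/25 ≈ 12714.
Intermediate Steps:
K(m, Y) = -3 + Y/300 (K(m, Y) = -3 + (Y/75)/4 = -3 + Y/300)
((-13374 + 10601) + 15490) + K(A, 84) = ((-13374 + 10601) + 15490) + (-3 + (1/300)*84) = (-2773 + 15490) + (-3 + 7/25) = 12717 - 68/25 = 317857/25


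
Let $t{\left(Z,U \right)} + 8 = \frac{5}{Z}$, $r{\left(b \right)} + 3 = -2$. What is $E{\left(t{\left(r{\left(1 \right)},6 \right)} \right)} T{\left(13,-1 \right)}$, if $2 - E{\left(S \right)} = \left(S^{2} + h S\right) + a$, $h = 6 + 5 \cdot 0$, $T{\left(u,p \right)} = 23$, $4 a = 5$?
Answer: $- \frac{2415}{4} \approx -603.75$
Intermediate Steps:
$a = \frac{5}{4}$ ($a = \frac{1}{4} \cdot 5 = \frac{5}{4} \approx 1.25$)
$r{\left(b \right)} = -5$ ($r{\left(b \right)} = -3 - 2 = -5$)
$t{\left(Z,U \right)} = -8 + \frac{5}{Z}$
$h = 6$ ($h = 6 + 0 = 6$)
$E{\left(S \right)} = \frac{3}{4} - S^{2} - 6 S$ ($E{\left(S \right)} = 2 - \left(\left(S^{2} + 6 S\right) + \frac{5}{4}\right) = 2 - \left(\frac{5}{4} + S^{2} + 6 S\right) = \frac{3}{4} - S^{2} - 6 S$)
$E{\left(t{\left(r{\left(1 \right)},6 \right)} \right)} T{\left(13,-1 \right)} = \left(\frac{3}{4} - \left(-8 + \frac{5}{-5}\right)^{2} - 6 \left(-8 + \frac{5}{-5}\right)\right) 23 = \left(\frac{3}{4} - \left(-8 + 5 \left(- \frac{1}{5}\right)\right)^{2} - 6 \left(-8 + 5 \left(- \frac{1}{5}\right)\right)\right) 23 = \left(\frac{3}{4} - \left(-8 - 1\right)^{2} - 6 \left(-8 - 1\right)\right) 23 = \left(\frac{3}{4} - \left(-9\right)^{2} - -54\right) 23 = \left(\frac{3}{4} - 81 + 54\right) 23 = \left(- \frac{105}{4}\right) 23 = - \frac{2415}{4}$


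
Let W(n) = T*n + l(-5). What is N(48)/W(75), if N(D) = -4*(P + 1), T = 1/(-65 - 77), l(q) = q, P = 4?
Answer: 568/157 ≈ 3.6178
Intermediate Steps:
T = -1/142 (T = 1/(-142) = -1/142 ≈ -0.0070423)
W(n) = -5 - n/142 (W(n) = -n/142 - 5 = -5 - n/142)
N(D) = -20 (N(D) = -4*(4 + 1) = -4*5 = -20)
N(48)/W(75) = -20/(-5 - 1/142*75) = -20/(-5 - 75/142) = -20/(-785/142) = -20*(-142/785) = 568/157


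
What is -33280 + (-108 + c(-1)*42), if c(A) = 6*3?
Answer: -32632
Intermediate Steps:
c(A) = 18
-33280 + (-108 + c(-1)*42) = -33280 + (-108 + 18*42) = -33280 + (-108 + 756) = -33280 + 648 = -32632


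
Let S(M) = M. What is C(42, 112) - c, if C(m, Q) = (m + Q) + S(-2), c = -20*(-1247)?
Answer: -24788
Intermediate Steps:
c = 24940
C(m, Q) = -2 + Q + m (C(m, Q) = (m + Q) - 2 = (Q + m) - 2 = -2 + Q + m)
C(42, 112) - c = (-2 + 112 + 42) - 1*24940 = 152 - 24940 = -24788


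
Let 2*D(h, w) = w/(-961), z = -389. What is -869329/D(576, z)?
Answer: -1670850338/389 ≈ -4.2952e+6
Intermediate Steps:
D(h, w) = -w/1922 (D(h, w) = (w/(-961))/2 = (w*(-1/961))/2 = (-w/961)/2 = -w/1922)
-869329/D(576, z) = -869329/((-1/1922*(-389))) = -869329/389/1922 = -869329*1922/389 = -1670850338/389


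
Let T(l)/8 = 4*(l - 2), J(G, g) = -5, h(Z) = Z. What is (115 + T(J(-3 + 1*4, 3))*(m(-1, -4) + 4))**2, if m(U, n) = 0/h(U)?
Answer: 609961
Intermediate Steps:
m(U, n) = 0 (m(U, n) = 0/U = 0)
T(l) = -64 + 32*l (T(l) = 8*(4*(l - 2)) = 8*(4*(-2 + l)) = 8*(-8 + 4*l) = -64 + 32*l)
(115 + T(J(-3 + 1*4, 3))*(m(-1, -4) + 4))**2 = (115 + (-64 + 32*(-5))*(0 + 4))**2 = (115 + (-64 - 160)*4)**2 = (115 - 224*4)**2 = (115 - 896)**2 = (-781)**2 = 609961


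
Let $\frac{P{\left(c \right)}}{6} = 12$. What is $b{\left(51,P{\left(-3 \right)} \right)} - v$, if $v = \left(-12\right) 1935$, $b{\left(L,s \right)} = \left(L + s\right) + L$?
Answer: $23394$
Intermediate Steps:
$P{\left(c \right)} = 72$ ($P{\left(c \right)} = 6 \cdot 12 = 72$)
$b{\left(L,s \right)} = s + 2 L$
$v = -23220$
$b{\left(51,P{\left(-3 \right)} \right)} - v = \left(72 + 2 \cdot 51\right) - -23220 = \left(72 + 102\right) + 23220 = 174 + 23220 = 23394$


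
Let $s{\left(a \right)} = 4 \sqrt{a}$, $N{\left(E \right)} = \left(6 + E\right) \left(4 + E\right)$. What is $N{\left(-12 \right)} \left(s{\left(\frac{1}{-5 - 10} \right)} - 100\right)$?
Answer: $-4800 + \frac{64 i \sqrt{15}}{5} \approx -4800.0 + 49.574 i$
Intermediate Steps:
$N{\left(E \right)} = \left(4 + E\right) \left(6 + E\right)$
$N{\left(-12 \right)} \left(s{\left(\frac{1}{-5 - 10} \right)} - 100\right) = \left(24 + \left(-12\right)^{2} + 10 \left(-12\right)\right) \left(4 \sqrt{\frac{1}{-5 - 10}} - 100\right) = \left(24 + 144 - 120\right) \left(4 \sqrt{\frac{1}{-15}} - 100\right) = 48 \left(4 \sqrt{- \frac{1}{15}} - 100\right) = 48 \left(4 \frac{i \sqrt{15}}{15} - 100\right) = 48 \left(\frac{4 i \sqrt{15}}{15} - 100\right) = 48 \left(-100 + \frac{4 i \sqrt{15}}{15}\right) = -4800 + \frac{64 i \sqrt{15}}{5}$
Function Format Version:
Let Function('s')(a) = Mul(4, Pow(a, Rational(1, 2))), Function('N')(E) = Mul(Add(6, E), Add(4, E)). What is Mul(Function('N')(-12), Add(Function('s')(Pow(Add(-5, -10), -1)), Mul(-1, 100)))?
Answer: Add(-4800, Mul(Rational(64, 5), I, Pow(15, Rational(1, 2)))) ≈ Add(-4800.0, Mul(49.574, I))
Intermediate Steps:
Function('N')(E) = Mul(Add(4, E), Add(6, E))
Mul(Function('N')(-12), Add(Function('s')(Pow(Add(-5, -10), -1)), Mul(-1, 100))) = Mul(Add(24, Pow(-12, 2), Mul(10, -12)), Add(Mul(4, Pow(Pow(Add(-5, -10), -1), Rational(1, 2))), Mul(-1, 100))) = Mul(Add(24, 144, -120), Add(Mul(4, Pow(Pow(-15, -1), Rational(1, 2))), -100)) = Mul(48, Add(Mul(4, Pow(Rational(-1, 15), Rational(1, 2))), -100)) = Mul(48, Add(Mul(4, Mul(Rational(1, 15), I, Pow(15, Rational(1, 2)))), -100)) = Mul(48, Add(Mul(Rational(4, 15), I, Pow(15, Rational(1, 2))), -100)) = Mul(48, Add(-100, Mul(Rational(4, 15), I, Pow(15, Rational(1, 2))))) = Add(-4800, Mul(Rational(64, 5), I, Pow(15, Rational(1, 2))))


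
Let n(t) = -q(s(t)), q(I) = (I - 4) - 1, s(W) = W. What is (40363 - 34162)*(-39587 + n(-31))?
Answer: -245255751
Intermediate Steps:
q(I) = -5 + I (q(I) = (-4 + I) - 1 = -5 + I)
n(t) = 5 - t (n(t) = -(-5 + t) = 5 - t)
(40363 - 34162)*(-39587 + n(-31)) = (40363 - 34162)*(-39587 + (5 - 1*(-31))) = 6201*(-39587 + (5 + 31)) = 6201*(-39587 + 36) = 6201*(-39551) = -245255751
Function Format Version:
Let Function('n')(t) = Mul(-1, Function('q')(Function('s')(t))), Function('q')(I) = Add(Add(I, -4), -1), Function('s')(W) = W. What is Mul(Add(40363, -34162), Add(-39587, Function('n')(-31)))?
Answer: -245255751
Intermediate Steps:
Function('q')(I) = Add(-5, I) (Function('q')(I) = Add(Add(-4, I), -1) = Add(-5, I))
Function('n')(t) = Add(5, Mul(-1, t)) (Function('n')(t) = Mul(-1, Add(-5, t)) = Add(5, Mul(-1, t)))
Mul(Add(40363, -34162), Add(-39587, Function('n')(-31))) = Mul(Add(40363, -34162), Add(-39587, Add(5, Mul(-1, -31)))) = Mul(6201, Add(-39587, Add(5, 31))) = Mul(6201, Add(-39587, 36)) = Mul(6201, -39551) = -245255751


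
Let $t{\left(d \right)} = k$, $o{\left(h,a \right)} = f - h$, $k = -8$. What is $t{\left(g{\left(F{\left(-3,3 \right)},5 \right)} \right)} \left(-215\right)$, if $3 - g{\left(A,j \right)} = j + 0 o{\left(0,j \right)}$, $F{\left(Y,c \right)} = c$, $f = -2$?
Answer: $1720$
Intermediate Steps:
$o{\left(h,a \right)} = -2 - h$
$g{\left(A,j \right)} = 3 - j$ ($g{\left(A,j \right)} = 3 - \left(j + 0 \left(-2 - 0\right)\right) = 3 - \left(j + 0 \left(-2 + 0\right)\right) = 3 - \left(j + 0 \left(-2\right)\right) = 3 - \left(j + 0\right) = 3 - j$)
$t{\left(d \right)} = -8$
$t{\left(g{\left(F{\left(-3,3 \right)},5 \right)} \right)} \left(-215\right) = \left(-8\right) \left(-215\right) = 1720$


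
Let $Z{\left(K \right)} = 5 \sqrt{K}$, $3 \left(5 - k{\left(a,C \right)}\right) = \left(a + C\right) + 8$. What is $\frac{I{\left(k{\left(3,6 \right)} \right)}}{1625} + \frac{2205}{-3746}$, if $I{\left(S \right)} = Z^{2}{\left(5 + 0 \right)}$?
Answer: $- \frac{24919}{48698} \approx -0.5117$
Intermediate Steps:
$k{\left(a,C \right)} = \frac{7}{3} - \frac{C}{3} - \frac{a}{3}$ ($k{\left(a,C \right)} = 5 - \frac{\left(a + C\right) + 8}{3} = 5 - \frac{\left(C + a\right) + 8}{3} = 5 - \frac{8 + C + a}{3} = 5 - \left(\frac{8}{3} + \frac{C}{3} + \frac{a}{3}\right) = \frac{7}{3} - \frac{C}{3} - \frac{a}{3}$)
$I{\left(S \right)} = 125$ ($I{\left(S \right)} = \left(5 \sqrt{5 + 0}\right)^{2} = \left(5 \sqrt{5}\right)^{2} = 125$)
$\frac{I{\left(k{\left(3,6 \right)} \right)}}{1625} + \frac{2205}{-3746} = \frac{125}{1625} + \frac{2205}{-3746} = 125 \cdot \frac{1}{1625} + 2205 \left(- \frac{1}{3746}\right) = \frac{1}{13} - \frac{2205}{3746} = - \frac{24919}{48698}$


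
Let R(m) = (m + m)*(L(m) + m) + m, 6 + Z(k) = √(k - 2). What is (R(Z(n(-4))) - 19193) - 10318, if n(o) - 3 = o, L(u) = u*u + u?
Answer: -29709 + 163*I*√3 ≈ -29709.0 + 282.32*I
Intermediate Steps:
L(u) = u + u² (L(u) = u² + u = u + u²)
n(o) = 3 + o
Z(k) = -6 + √(-2 + k) (Z(k) = -6 + √(k - 2) = -6 + √(-2 + k))
R(m) = m + 2*m*(m + m*(1 + m)) (R(m) = (m + m)*(m*(1 + m) + m) + m = (2*m)*(m + m*(1 + m)) + m = 2*m*(m + m*(1 + m)) + m = m + 2*m*(m + m*(1 + m)))
(R(Z(n(-4))) - 19193) - 10318 = ((-6 + √(-2 + (3 - 4)))*(1 + 2*(-6 + √(-2 + (3 - 4)))² + 4*(-6 + √(-2 + (3 - 4)))) - 19193) - 10318 = ((-6 + √(-2 - 1))*(1 + 2*(-6 + √(-2 - 1))² + 4*(-6 + √(-2 - 1))) - 19193) - 10318 = ((-6 + √(-3))*(1 + 2*(-6 + √(-3))² + 4*(-6 + √(-3))) - 19193) - 10318 = ((-6 + I*√3)*(1 + 2*(-6 + I*√3)² + 4*(-6 + I*√3)) - 19193) - 10318 = ((-6 + I*√3)*(1 + 2*(-6 + I*√3)² + (-24 + 4*I*√3)) - 19193) - 10318 = ((-6 + I*√3)*(-23 + 2*(-6 + I*√3)² + 4*I*√3) - 19193) - 10318 = (-19193 + (-6 + I*√3)*(-23 + 2*(-6 + I*√3)² + 4*I*√3)) - 10318 = -29511 + (-6 + I*√3)*(-23 + 2*(-6 + I*√3)² + 4*I*√3)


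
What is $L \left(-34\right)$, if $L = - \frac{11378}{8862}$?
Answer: $\frac{193426}{4431} \approx 43.653$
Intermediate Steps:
$L = - \frac{5689}{4431}$ ($L = \left(-11378\right) \frac{1}{8862} = - \frac{5689}{4431} \approx -1.2839$)
$L \left(-34\right) = \left(- \frac{5689}{4431}\right) \left(-34\right) = \frac{193426}{4431}$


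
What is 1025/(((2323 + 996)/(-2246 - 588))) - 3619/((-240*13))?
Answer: -9051120539/10355280 ≈ -874.06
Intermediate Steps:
1025/(((2323 + 996)/(-2246 - 588))) - 3619/((-240*13)) = 1025/((3319/(-2834))) - 3619/(-3120) = 1025/((3319*(-1/2834))) - 3619*(-1/3120) = 1025/(-3319/2834) + 3619/3120 = 1025*(-2834/3319) + 3619/3120 = -2904850/3319 + 3619/3120 = -9051120539/10355280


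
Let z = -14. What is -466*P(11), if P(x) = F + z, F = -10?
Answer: 11184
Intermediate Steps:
P(x) = -24 (P(x) = -10 - 14 = -24)
-466*P(11) = -466*(-24) = 11184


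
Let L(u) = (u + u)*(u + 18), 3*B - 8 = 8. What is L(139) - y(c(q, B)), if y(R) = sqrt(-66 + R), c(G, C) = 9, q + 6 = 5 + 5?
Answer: 43646 - I*sqrt(57) ≈ 43646.0 - 7.5498*I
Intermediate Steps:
B = 16/3 (B = 8/3 + (1/3)*8 = 8/3 + 8/3 = 16/3 ≈ 5.3333)
L(u) = 2*u*(18 + u) (L(u) = (2*u)*(18 + u) = 2*u*(18 + u))
q = 4 (q = -6 + (5 + 5) = -6 + 10 = 4)
L(139) - y(c(q, B)) = 2*139*(18 + 139) - sqrt(-66 + 9) = 2*139*157 - sqrt(-57) = 43646 - I*sqrt(57)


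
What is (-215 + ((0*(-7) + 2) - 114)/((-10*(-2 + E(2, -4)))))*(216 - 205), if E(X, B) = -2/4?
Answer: -60357/25 ≈ -2414.3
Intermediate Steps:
E(X, B) = -½ (E(X, B) = -2*¼ = -½)
(-215 + ((0*(-7) + 2) - 114)/((-10*(-2 + E(2, -4)))))*(216 - 205) = (-215 + ((0*(-7) + 2) - 114)/((-10*(-2 - ½))))*(216 - 205) = (-215 + ((0 + 2) - 114)/((-10*(-5/2))))*11 = (-215 + (2 - 114)/25)*11 = (-215 - 112*1/25)*11 = (-215 - 112/25)*11 = -5487/25*11 = -60357/25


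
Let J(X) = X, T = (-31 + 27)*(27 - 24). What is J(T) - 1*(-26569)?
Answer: 26557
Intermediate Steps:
T = -12 (T = -4*3 = -12)
J(T) - 1*(-26569) = -12 - 1*(-26569) = -12 + 26569 = 26557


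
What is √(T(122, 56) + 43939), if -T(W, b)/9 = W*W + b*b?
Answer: I*√118241 ≈ 343.86*I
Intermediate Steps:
T(W, b) = -9*W² - 9*b² (T(W, b) = -9*(W*W + b*b) = -9*(W² + b²) = -9*W² - 9*b²)
√(T(122, 56) + 43939) = √((-9*122² - 9*56²) + 43939) = √((-9*14884 - 9*3136) + 43939) = √((-133956 - 28224) + 43939) = √(-162180 + 43939) = √(-118241) = I*√118241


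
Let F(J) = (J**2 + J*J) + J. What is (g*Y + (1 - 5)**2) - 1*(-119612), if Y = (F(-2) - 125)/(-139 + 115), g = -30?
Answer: 477917/4 ≈ 1.1948e+5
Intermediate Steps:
F(J) = J + 2*J**2 (F(J) = (J**2 + J**2) + J = 2*J**2 + J = J + 2*J**2)
Y = 119/24 (Y = (-2*(1 + 2*(-2)) - 125)/(-139 + 115) = (-2*(1 - 4) - 125)/(-24) = (-2*(-3) - 125)*(-1/24) = (6 - 125)*(-1/24) = -119*(-1/24) = 119/24 ≈ 4.9583)
(g*Y + (1 - 5)**2) - 1*(-119612) = (-30*119/24 + (1 - 5)**2) - 1*(-119612) = (-595/4 + (-4)**2) + 119612 = (-595/4 + 16) + 119612 = -531/4 + 119612 = 477917/4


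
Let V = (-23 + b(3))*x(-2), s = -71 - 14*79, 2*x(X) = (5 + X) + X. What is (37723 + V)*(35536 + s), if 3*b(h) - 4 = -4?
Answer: 2591458857/2 ≈ 1.2957e+9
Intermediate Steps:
x(X) = 5/2 + X (x(X) = ((5 + X) + X)/2 = (5 + 2*X)/2 = 5/2 + X)
b(h) = 0 (b(h) = 4/3 + (⅓)*(-4) = 4/3 - 4/3 = 0)
s = -1177 (s = -71 - 1106 = -1177)
V = -23/2 (V = (-23 + 0)*(5/2 - 2) = -23*½ = -23/2 ≈ -11.500)
(37723 + V)*(35536 + s) = (37723 - 23/2)*(35536 - 1177) = (75423/2)*34359 = 2591458857/2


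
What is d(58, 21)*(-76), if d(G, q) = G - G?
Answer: 0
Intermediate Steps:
d(G, q) = 0
d(58, 21)*(-76) = 0*(-76) = 0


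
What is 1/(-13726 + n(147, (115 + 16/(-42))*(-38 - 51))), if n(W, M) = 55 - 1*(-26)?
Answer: -1/13645 ≈ -7.3287e-5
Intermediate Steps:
n(W, M) = 81 (n(W, M) = 55 + 26 = 81)
1/(-13726 + n(147, (115 + 16/(-42))*(-38 - 51))) = 1/(-13726 + 81) = 1/(-13645) = -1/13645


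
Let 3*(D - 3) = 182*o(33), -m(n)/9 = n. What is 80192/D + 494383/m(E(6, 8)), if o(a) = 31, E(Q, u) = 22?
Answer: -2746124285/1118898 ≈ -2454.3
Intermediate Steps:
m(n) = -9*n
D = 5651/3 (D = 3 + (182*31)/3 = 3 + (1/3)*5642 = 3 + 5642/3 = 5651/3 ≈ 1883.7)
80192/D + 494383/m(E(6, 8)) = 80192/(5651/3) + 494383/((-9*22)) = 80192*(3/5651) + 494383/(-198) = 240576/5651 + 494383*(-1/198) = 240576/5651 - 494383/198 = -2746124285/1118898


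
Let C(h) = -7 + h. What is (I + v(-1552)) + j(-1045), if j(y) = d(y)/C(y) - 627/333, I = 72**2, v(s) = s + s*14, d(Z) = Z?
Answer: -2113209985/116772 ≈ -18097.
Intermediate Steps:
v(s) = 15*s (v(s) = s + 14*s = 15*s)
I = 5184
j(y) = -209/111 + y/(-7 + y) (j(y) = y/(-7 + y) - 627/333 = y/(-7 + y) - 627*1/333 = y/(-7 + y) - 209/111 = -209/111 + y/(-7 + y))
(I + v(-1552)) + j(-1045) = (5184 + 15*(-1552)) + 7*(209 - 14*(-1045))/(111*(-7 - 1045)) = (5184 - 23280) + (7/111)*(209 + 14630)/(-1052) = -18096 + (7/111)*(-1/1052)*14839 = -18096 - 103873/116772 = -2113209985/116772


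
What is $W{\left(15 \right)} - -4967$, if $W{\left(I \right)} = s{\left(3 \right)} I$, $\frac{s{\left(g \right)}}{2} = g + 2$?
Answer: $5117$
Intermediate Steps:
$s{\left(g \right)} = 4 + 2 g$ ($s{\left(g \right)} = 2 \left(g + 2\right) = 2 \left(2 + g\right) = 4 + 2 g$)
$W{\left(I \right)} = 10 I$ ($W{\left(I \right)} = \left(4 + 2 \cdot 3\right) I = \left(4 + 6\right) I = 10 I$)
$W{\left(15 \right)} - -4967 = 10 \cdot 15 - -4967 = 150 + 4967 = 5117$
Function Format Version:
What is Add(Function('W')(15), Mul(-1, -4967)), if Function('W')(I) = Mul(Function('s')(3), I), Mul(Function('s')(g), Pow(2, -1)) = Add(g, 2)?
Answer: 5117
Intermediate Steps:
Function('s')(g) = Add(4, Mul(2, g)) (Function('s')(g) = Mul(2, Add(g, 2)) = Mul(2, Add(2, g)) = Add(4, Mul(2, g)))
Function('W')(I) = Mul(10, I) (Function('W')(I) = Mul(Add(4, Mul(2, 3)), I) = Mul(Add(4, 6), I) = Mul(10, I))
Add(Function('W')(15), Mul(-1, -4967)) = Add(Mul(10, 15), Mul(-1, -4967)) = Add(150, 4967) = 5117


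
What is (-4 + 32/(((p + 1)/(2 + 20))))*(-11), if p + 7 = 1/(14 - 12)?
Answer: 1452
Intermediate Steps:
p = -13/2 (p = -7 + 1/(14 - 12) = -7 + 1/2 = -13/2 ≈ -6.5000)
(-4 + 32/(((p + 1)/(2 + 20))))*(-11) = (-4 + 32/(((-13/2 + 1)/(2 + 20))))*(-11) = (-4 + 32/((-11/2/22)))*(-11) = (-4 + 32/((-11/2*1/22)))*(-11) = (-4 + 32/(-1/4))*(-11) = (-4 + 32*(-4))*(-11) = (-4 - 128)*(-11) = -132*(-11) = 1452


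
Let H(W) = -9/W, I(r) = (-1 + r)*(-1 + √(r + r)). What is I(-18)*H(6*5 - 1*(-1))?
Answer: -171/31 + 1026*I/31 ≈ -5.5161 + 33.097*I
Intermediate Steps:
I(r) = (-1 + r)*(-1 + √2*√r) (I(r) = (-1 + r)*(-1 + √(2*r)) = (-1 + r)*(-1 + √2*√r))
I(-18)*H(6*5 - 1*(-1)) = (1 - 1*(-18) + √2*(-18)^(3/2) - √2*√(-18))*(-9/(6*5 - 1*(-1))) = (1 + 18 + √2*(-54*I*√2) - √2*3*I*√2)*(-9/(30 + 1)) = (1 + 18 - 108*I - 6*I)*(-9/31) = (19 - 114*I)*(-9*1/31) = (19 - 114*I)*(-9/31) = -171/31 + 1026*I/31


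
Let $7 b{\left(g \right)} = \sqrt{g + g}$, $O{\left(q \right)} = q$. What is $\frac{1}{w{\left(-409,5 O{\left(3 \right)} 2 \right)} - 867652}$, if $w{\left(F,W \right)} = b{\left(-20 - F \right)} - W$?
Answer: $- \frac{21258209}{18445365301149} - \frac{7 \sqrt{778}}{36890730602298} \approx -1.1525 \cdot 10^{-6}$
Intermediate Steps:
$b{\left(g \right)} = \frac{\sqrt{2} \sqrt{g}}{7}$ ($b{\left(g \right)} = \frac{\sqrt{g + g}}{7} = \frac{\sqrt{2 g}}{7} = \frac{\sqrt{2} \sqrt{g}}{7}$)
$w{\left(F,W \right)} = - W + \frac{\sqrt{2} \sqrt{-20 - F}}{7}$ ($w{\left(F,W \right)} = \frac{\sqrt{2} \sqrt{-20 - F}}{7} - W = - W + \frac{\sqrt{2} \sqrt{-20 - F}}{7}$)
$\frac{1}{w{\left(-409,5 O{\left(3 \right)} 2 \right)} - 867652} = \frac{1}{\left(- 5 \cdot 3 \cdot 2 + \frac{\sqrt{-40 - -818}}{7}\right) - 867652} = \frac{1}{\left(- 15 \cdot 2 + \frac{\sqrt{-40 + 818}}{7}\right) - 867652} = \frac{1}{\left(\left(-1\right) 30 + \frac{\sqrt{778}}{7}\right) - 867652} = \frac{1}{\left(-30 + \frac{\sqrt{778}}{7}\right) - 867652} = \frac{1}{-867682 + \frac{\sqrt{778}}{7}}$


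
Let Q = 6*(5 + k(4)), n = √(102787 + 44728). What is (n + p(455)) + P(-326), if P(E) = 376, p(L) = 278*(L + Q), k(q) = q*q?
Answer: 161894 + √147515 ≈ 1.6228e+5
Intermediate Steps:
k(q) = q²
n = √147515 ≈ 384.08
Q = 126 (Q = 6*(5 + 4²) = 6*(5 + 16) = 6*21 = 126)
p(L) = 35028 + 278*L (p(L) = 278*(L + 126) = 278*(126 + L) = 35028 + 278*L)
(n + p(455)) + P(-326) = (√147515 + (35028 + 278*455)) + 376 = (√147515 + (35028 + 126490)) + 376 = (√147515 + 161518) + 376 = (161518 + √147515) + 376 = 161894 + √147515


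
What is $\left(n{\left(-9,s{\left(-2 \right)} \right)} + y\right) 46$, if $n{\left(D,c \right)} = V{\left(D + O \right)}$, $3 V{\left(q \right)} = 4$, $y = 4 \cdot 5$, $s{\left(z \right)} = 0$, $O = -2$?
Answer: $\frac{2944}{3} \approx 981.33$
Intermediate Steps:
$y = 20$
$V{\left(q \right)} = \frac{4}{3}$ ($V{\left(q \right)} = \frac{1}{3} \cdot 4 = \frac{4}{3}$)
$n{\left(D,c \right)} = \frac{4}{3}$
$\left(n{\left(-9,s{\left(-2 \right)} \right)} + y\right) 46 = \left(\frac{4}{3} + 20\right) 46 = \frac{64}{3} \cdot 46 = \frac{2944}{3}$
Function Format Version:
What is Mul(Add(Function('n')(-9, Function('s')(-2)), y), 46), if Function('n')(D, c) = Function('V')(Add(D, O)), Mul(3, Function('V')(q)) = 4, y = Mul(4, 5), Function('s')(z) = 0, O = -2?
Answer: Rational(2944, 3) ≈ 981.33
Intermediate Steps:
y = 20
Function('V')(q) = Rational(4, 3) (Function('V')(q) = Mul(Rational(1, 3), 4) = Rational(4, 3))
Function('n')(D, c) = Rational(4, 3)
Mul(Add(Function('n')(-9, Function('s')(-2)), y), 46) = Mul(Add(Rational(4, 3), 20), 46) = Mul(Rational(64, 3), 46) = Rational(2944, 3)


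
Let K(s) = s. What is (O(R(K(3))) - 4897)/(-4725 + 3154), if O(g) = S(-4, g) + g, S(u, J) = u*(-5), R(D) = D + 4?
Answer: 4870/1571 ≈ 3.0999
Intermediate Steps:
R(D) = 4 + D
S(u, J) = -5*u
O(g) = 20 + g (O(g) = -5*(-4) + g = 20 + g)
(O(R(K(3))) - 4897)/(-4725 + 3154) = ((20 + (4 + 3)) - 4897)/(-4725 + 3154) = ((20 + 7) - 4897)/(-1571) = (27 - 4897)*(-1/1571) = -4870*(-1/1571) = 4870/1571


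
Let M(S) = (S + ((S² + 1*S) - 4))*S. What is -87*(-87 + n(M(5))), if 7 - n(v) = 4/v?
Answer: 1079148/155 ≈ 6962.2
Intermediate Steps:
M(S) = S*(-4 + S² + 2*S) (M(S) = (S + ((S² + S) - 4))*S = (S + ((S + S²) - 4))*S = (S + (-4 + S + S²))*S = (-4 + S² + 2*S)*S = S*(-4 + S² + 2*S))
n(v) = 7 - 4/v
-87*(-87 + n(M(5))) = -87*(-87 + (7 - 4*1/(5*(-4 + 5² + 2*5)))) = -87*(-87 + (7 - 4*1/(5*(-4 + 25 + 10)))) = -87*(-87 + (7 - 4/(5*31))) = -87*(-87 + (7 - 4/155)) = -87*(-87 + 1081/155) = -87*(-12404/155) = 1079148/155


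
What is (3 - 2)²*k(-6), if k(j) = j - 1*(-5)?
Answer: -1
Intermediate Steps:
k(j) = 5 + j (k(j) = j + 5 = 5 + j)
(3 - 2)²*k(-6) = (3 - 2)²*(5 - 6) = 1²*(-1) = 1*(-1) = -1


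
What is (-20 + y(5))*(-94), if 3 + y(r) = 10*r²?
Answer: -21338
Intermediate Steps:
y(r) = -3 + 10*r²
(-20 + y(5))*(-94) = (-20 + (-3 + 10*5²))*(-94) = (-20 + (-3 + 10*25))*(-94) = (-20 + (-3 + 250))*(-94) = (-20 + 247)*(-94) = 227*(-94) = -21338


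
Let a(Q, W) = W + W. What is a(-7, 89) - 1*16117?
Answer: -15939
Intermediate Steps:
a(Q, W) = 2*W
a(-7, 89) - 1*16117 = 2*89 - 1*16117 = 178 - 16117 = -15939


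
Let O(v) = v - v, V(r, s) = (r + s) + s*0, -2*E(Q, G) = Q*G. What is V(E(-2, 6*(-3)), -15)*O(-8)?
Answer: 0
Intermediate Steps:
E(Q, G) = -G*Q/2 (E(Q, G) = -Q*G/2 = -G*Q/2)
V(r, s) = r + s (V(r, s) = (r + s) + 0 = r + s)
O(v) = 0
V(E(-2, 6*(-3)), -15)*O(-8) = (-1/2*6*(-3)*(-2) - 15)*0 = (-1/2*(-18)*(-2) - 15)*0 = (-18 - 15)*0 = -33*0 = 0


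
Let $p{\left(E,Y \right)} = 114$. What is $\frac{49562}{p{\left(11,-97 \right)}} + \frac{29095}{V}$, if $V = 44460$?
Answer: $\frac{3871655}{8892} \approx 435.41$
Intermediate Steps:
$\frac{49562}{p{\left(11,-97 \right)}} + \frac{29095}{V} = \frac{49562}{114} + \frac{29095}{44460} = 49562 \cdot \frac{1}{114} + 29095 \cdot \frac{1}{44460} = \frac{24781}{57} + \frac{5819}{8892} = \frac{3871655}{8892}$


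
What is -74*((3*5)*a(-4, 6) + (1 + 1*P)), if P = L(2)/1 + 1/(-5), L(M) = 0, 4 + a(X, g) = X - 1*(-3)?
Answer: 27454/5 ≈ 5490.8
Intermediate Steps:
a(X, g) = -1 + X (a(X, g) = -4 + (X - 1*(-3)) = -4 + (X + 3) = -4 + (3 + X) = -1 + X)
P = -1/5 (P = 0/1 + 1/(-5) = 0*1 + 1*(-1/5) = 0 - 1/5 = -1/5 ≈ -0.20000)
-74*((3*5)*a(-4, 6) + (1 + 1*P)) = -74*((3*5)*(-1 - 4) + (1 + 1*(-1/5))) = -74*(15*(-5) + (1 - 1/5)) = -74*(-75 + 4/5) = -74*(-371/5) = 27454/5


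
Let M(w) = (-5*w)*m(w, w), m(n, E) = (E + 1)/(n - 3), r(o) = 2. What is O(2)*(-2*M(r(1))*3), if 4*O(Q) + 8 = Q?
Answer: 270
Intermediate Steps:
O(Q) = -2 + Q/4
m(n, E) = (1 + E)/(-3 + n)
M(w) = -5*w*(1 + w)/(-3 + w) (M(w) = (-5*w)*((1 + w)/(-3 + w)) = -5*w*(1 + w)/(-3 + w))
O(2)*(-2*M(r(1))*3) = (-2 + (¼)*2)*(-(-10)*2*(1 + 2)/(-3 + 2)*3) = (-2 + ½)*(-(-10)*2*3/(-1)*3) = -3*(-(-10)*2*(-1)*3)*3/2 = -3*(-2*30)*3/2 = -(-90)*3 = -3/2*(-180) = 270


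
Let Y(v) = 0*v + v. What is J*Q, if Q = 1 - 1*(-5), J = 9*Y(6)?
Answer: 324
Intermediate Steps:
Y(v) = v (Y(v) = 0 + v = v)
J = 54 (J = 9*6 = 54)
Q = 6 (Q = 1 + 5 = 6)
J*Q = 54*6 = 324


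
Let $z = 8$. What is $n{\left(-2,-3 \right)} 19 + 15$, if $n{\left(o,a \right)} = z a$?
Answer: $-441$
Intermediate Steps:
$n{\left(o,a \right)} = 8 a$
$n{\left(-2,-3 \right)} 19 + 15 = 8 \left(-3\right) 19 + 15 = \left(-24\right) 19 + 15 = -456 + 15 = -441$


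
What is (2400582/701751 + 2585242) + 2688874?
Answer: 1233706192566/233917 ≈ 5.2741e+6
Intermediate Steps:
(2400582/701751 + 2585242) + 2688874 = (2400582*(1/701751) + 2585242) + 2688874 = (800194/233917 + 2585242) + 2688874 = 604732853108/233917 + 2688874 = 1233706192566/233917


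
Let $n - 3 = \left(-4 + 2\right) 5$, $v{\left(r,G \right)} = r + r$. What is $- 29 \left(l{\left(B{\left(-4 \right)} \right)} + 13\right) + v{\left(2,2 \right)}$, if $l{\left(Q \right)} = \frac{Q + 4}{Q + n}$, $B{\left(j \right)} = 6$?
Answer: $-83$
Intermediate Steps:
$v{\left(r,G \right)} = 2 r$
$n = -7$ ($n = 3 + \left(-4 + 2\right) 5 = 3 - 10 = -7$)
$l{\left(Q \right)} = \frac{4 + Q}{-7 + Q}$ ($l{\left(Q \right)} = \frac{Q + 4}{Q - 7} = \frac{4 + Q}{-7 + Q}$)
$- 29 \left(l{\left(B{\left(-4 \right)} \right)} + 13\right) + v{\left(2,2 \right)} = - 29 \left(\frac{4 + 6}{-7 + 6} + 13\right) + 2 \cdot 2 = - 29 \left(\frac{1}{-1} \cdot 10 + 13\right) + 4 = - 29 \left(\left(-1\right) 10 + 13\right) + 4 = - 29 \left(-10 + 13\right) + 4 = \left(-29\right) 3 + 4 = -87 + 4 = -83$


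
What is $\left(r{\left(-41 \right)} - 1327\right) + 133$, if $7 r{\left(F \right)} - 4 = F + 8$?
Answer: $- \frac{8387}{7} \approx -1198.1$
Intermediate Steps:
$r{\left(F \right)} = \frac{12}{7} + \frac{F}{7}$ ($r{\left(F \right)} = \frac{4}{7} + \frac{F + 8}{7} = \frac{4}{7} + \frac{8 + F}{7} = \frac{4}{7} + \left(\frac{8}{7} + \frac{F}{7}\right) = \frac{12}{7} + \frac{F}{7}$)
$\left(r{\left(-41 \right)} - 1327\right) + 133 = \left(\left(\frac{12}{7} + \frac{1}{7} \left(-41\right)\right) - 1327\right) + 133 = \left(\left(\frac{12}{7} - \frac{41}{7}\right) - 1327\right) + 133 = \left(- \frac{29}{7} - 1327\right) + 133 = - \frac{9318}{7} + 133 = - \frac{8387}{7}$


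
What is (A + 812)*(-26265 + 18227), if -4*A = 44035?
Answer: 163922953/2 ≈ 8.1961e+7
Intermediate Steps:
A = -44035/4 (A = -1/4*44035 = -44035/4 ≈ -11009.)
(A + 812)*(-26265 + 18227) = (-44035/4 + 812)*(-26265 + 18227) = -40787/4*(-8038) = 163922953/2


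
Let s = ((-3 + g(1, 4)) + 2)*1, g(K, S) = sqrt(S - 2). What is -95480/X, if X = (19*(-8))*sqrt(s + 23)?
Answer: 11935/(19*sqrt(22 + sqrt(2))) ≈ 129.82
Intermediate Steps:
g(K, S) = sqrt(-2 + S)
s = -1 + sqrt(2) (s = ((-3 + sqrt(-2 + 4)) + 2)*1 = ((-3 + sqrt(2)) + 2)*1 = (-1 + sqrt(2))*1 = -1 + sqrt(2) ≈ 0.41421)
X = -152*sqrt(22 + sqrt(2)) (X = (19*(-8))*sqrt((-1 + sqrt(2)) + 23) = -152*sqrt(22 + sqrt(2)) ≈ -735.50)
-95480/X = -95480*(-1/(152*sqrt(22 + sqrt(2)))) = -(-11935)/(19*sqrt(22 + sqrt(2))) = 11935/(19*sqrt(22 + sqrt(2)))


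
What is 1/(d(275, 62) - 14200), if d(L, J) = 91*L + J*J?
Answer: 1/14669 ≈ 6.8171e-5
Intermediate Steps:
d(L, J) = J² + 91*L (d(L, J) = 91*L + J² = J² + 91*L)
1/(d(275, 62) - 14200) = 1/((62² + 91*275) - 14200) = 1/((3844 + 25025) - 14200) = 1/(28869 - 14200) = 1/14669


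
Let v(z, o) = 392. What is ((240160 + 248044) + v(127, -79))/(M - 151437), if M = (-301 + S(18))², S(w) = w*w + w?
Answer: -122149/37439 ≈ -3.2626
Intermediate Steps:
S(w) = w + w² (S(w) = w² + w = w + w²)
M = 1681 (M = (-301 + 18*(1 + 18))² = (-301 + 18*19)² = (-301 + 342)² = 41² = 1681)
((240160 + 248044) + v(127, -79))/(M - 151437) = ((240160 + 248044) + 392)/(1681 - 151437) = (488204 + 392)/(-149756) = 488596*(-1/149756) = -122149/37439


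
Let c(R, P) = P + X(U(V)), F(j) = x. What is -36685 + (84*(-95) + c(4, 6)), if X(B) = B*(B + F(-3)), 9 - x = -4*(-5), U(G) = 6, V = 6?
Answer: -44689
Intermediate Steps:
x = -11 (x = 9 - (-4)*(-5) = 9 - 1*20 = 9 - 20 = -11)
F(j) = -11
X(B) = B*(-11 + B) (X(B) = B*(B - 11) = B*(-11 + B))
c(R, P) = -30 + P (c(R, P) = P + 6*(-11 + 6) = P + 6*(-5) = P - 30 = -30 + P)
-36685 + (84*(-95) + c(4, 6)) = -36685 + (84*(-95) + (-30 + 6)) = -36685 + (-7980 - 24) = -36685 - 8004 = -44689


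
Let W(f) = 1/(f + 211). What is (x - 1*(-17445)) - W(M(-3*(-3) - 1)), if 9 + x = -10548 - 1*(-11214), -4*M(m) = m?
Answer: 3783317/209 ≈ 18102.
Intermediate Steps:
M(m) = -m/4
x = 657 (x = -9 + (-10548 - 1*(-11214)) = -9 + (-10548 + 11214) = -9 + 666 = 657)
W(f) = 1/(211 + f)
(x - 1*(-17445)) - W(M(-3*(-3) - 1)) = (657 - 1*(-17445)) - 1/(211 - (-3*(-3) - 1)/4) = (657 + 17445) - 1/(211 - (9 - 1)/4) = 18102 - 1/(211 - ¼*8) = 18102 - 1/(211 - 2) = 18102 - 1/209 = 3783317/209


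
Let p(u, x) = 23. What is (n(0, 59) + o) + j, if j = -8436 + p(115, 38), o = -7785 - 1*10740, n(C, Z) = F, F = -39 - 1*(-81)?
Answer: -26896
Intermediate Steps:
F = 42 (F = -39 + 81 = 42)
n(C, Z) = 42
o = -18525 (o = -7785 - 10740 = -18525)
j = -8413 (j = -8436 + 23 = -8413)
(n(0, 59) + o) + j = (42 - 18525) - 8413 = -18483 - 8413 = -26896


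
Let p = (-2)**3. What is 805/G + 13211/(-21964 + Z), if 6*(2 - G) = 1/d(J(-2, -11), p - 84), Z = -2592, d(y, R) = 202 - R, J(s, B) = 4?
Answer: 34823415923/86609012 ≈ 402.08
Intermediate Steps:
p = -8
G = 3527/1764 (G = 2 - 1/(6*(202 - (-8 - 84))) = 2 - 1/(6*(202 - 1*(-92))) = 2 - 1/(6*(202 + 92)) = 2 - 1/6/294 = 2 - 1/6*1/294 = 2 - 1/1764 = 3527/1764 ≈ 1.9994)
805/G + 13211/(-21964 + Z) = 805/(3527/1764) + 13211/(-21964 - 2592) = 805*(1764/3527) + 13211/(-24556) = 1420020/3527 + 13211*(-1/24556) = 1420020/3527 - 13211/24556 = 34823415923/86609012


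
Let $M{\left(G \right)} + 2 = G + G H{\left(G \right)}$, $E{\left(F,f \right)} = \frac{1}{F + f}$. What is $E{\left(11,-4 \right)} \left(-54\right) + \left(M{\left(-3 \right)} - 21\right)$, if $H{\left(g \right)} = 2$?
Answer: $- \frac{278}{7} \approx -39.714$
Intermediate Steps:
$M{\left(G \right)} = -2 + 3 G$ ($M{\left(G \right)} = -2 + \left(G + G 2\right) = -2 + \left(G + 2 G\right) = -2 + 3 G$)
$E{\left(11,-4 \right)} \left(-54\right) + \left(M{\left(-3 \right)} - 21\right) = \frac{1}{11 - 4} \left(-54\right) + \left(\left(-2 + 3 \left(-3\right)\right) - 21\right) = \frac{1}{7} \left(-54\right) - 32 = - \frac{54}{7} - 32 = - \frac{278}{7}$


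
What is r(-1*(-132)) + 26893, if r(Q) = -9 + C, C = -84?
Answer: 26800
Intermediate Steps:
r(Q) = -93 (r(Q) = -9 - 84 = -93)
r(-1*(-132)) + 26893 = -93 + 26893 = 26800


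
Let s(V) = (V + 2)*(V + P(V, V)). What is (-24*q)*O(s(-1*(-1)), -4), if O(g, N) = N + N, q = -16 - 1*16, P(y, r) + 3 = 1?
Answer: -6144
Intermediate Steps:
P(y, r) = -2 (P(y, r) = -3 + 1 = -2)
q = -32 (q = -16 - 16 = -32)
s(V) = (-2 + V)*(2 + V) (s(V) = (V + 2)*(V - 2) = (2 + V)*(-2 + V) = (-2 + V)*(2 + V))
O(g, N) = 2*N
(-24*q)*O(s(-1*(-1)), -4) = (-24*(-32))*(2*(-4)) = 768*(-8) = -6144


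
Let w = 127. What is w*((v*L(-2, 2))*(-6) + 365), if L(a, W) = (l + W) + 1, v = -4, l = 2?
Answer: 61595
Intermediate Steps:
L(a, W) = 3 + W (L(a, W) = (2 + W) + 1 = 3 + W)
w*((v*L(-2, 2))*(-6) + 365) = 127*(-4*(3 + 2)*(-6) + 365) = 127*(-4*5*(-6) + 365) = 127*(-20*(-6) + 365) = 127*(120 + 365) = 127*485 = 61595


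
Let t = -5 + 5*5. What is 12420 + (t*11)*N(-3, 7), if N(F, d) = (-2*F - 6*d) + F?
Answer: 3840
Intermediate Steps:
N(F, d) = -F - 6*d (N(F, d) = (-6*d - 2*F) + F = -F - 6*d)
t = 20 (t = -5 + 25 = 20)
12420 + (t*11)*N(-3, 7) = 12420 + (20*11)*(-1*(-3) - 6*7) = 12420 + 220*(3 - 42) = 12420 + 220*(-39) = 12420 - 8580 = 3840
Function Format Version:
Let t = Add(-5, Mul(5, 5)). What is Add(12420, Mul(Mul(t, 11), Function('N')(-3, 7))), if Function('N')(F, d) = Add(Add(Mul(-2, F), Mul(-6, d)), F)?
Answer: 3840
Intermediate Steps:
Function('N')(F, d) = Add(Mul(-1, F), Mul(-6, d)) (Function('N')(F, d) = Add(Add(Mul(-6, d), Mul(-2, F)), F) = Add(Mul(-1, F), Mul(-6, d)))
t = 20 (t = Add(-5, 25) = 20)
Add(12420, Mul(Mul(t, 11), Function('N')(-3, 7))) = Add(12420, Mul(Mul(20, 11), Add(Mul(-1, -3), Mul(-6, 7)))) = Add(12420, Mul(220, Add(3, -42))) = Add(12420, Mul(220, -39)) = Add(12420, -8580) = 3840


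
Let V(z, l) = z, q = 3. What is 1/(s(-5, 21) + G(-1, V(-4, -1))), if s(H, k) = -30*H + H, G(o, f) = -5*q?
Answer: 1/130 ≈ 0.0076923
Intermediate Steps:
G(o, f) = -15 (G(o, f) = -5*3 = -15)
s(H, k) = -29*H
1/(s(-5, 21) + G(-1, V(-4, -1))) = 1/(-29*(-5) - 15) = 1/(145 - 15) = 1/130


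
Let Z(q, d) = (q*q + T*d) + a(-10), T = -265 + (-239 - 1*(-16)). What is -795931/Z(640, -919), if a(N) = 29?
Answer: -795931/858101 ≈ -0.92755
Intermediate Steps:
T = -488 (T = -265 + (-239 + 16) = -265 - 223 = -488)
Z(q, d) = 29 + q**2 - 488*d (Z(q, d) = (q*q - 488*d) + 29 = (q**2 - 488*d) + 29 = 29 + q**2 - 488*d)
-795931/Z(640, -919) = -795931/(29 + 640**2 - 488*(-919)) = -795931/(29 + 409600 + 448472) = -795931/858101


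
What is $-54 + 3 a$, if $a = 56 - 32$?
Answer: $18$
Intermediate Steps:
$a = 24$
$-54 + 3 a = -54 + 3 \cdot 24 = -54 + 72 = 18$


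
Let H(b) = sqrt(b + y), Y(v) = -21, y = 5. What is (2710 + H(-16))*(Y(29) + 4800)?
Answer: 12951090 + 4779*I*sqrt(11) ≈ 1.2951e+7 + 15850.0*I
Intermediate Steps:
H(b) = sqrt(5 + b) (H(b) = sqrt(b + 5) = sqrt(5 + b))
(2710 + H(-16))*(Y(29) + 4800) = (2710 + sqrt(5 - 16))*(-21 + 4800) = (2710 + sqrt(-11))*4779 = (2710 + I*sqrt(11))*4779 = 12951090 + 4779*I*sqrt(11)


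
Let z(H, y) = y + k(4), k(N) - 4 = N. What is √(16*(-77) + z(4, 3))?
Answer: I*√1221 ≈ 34.943*I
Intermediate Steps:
k(N) = 4 + N
z(H, y) = 8 + y (z(H, y) = y + (4 + 4) = y + 8 = 8 + y)
√(16*(-77) + z(4, 3)) = √(16*(-77) + (8 + 3)) = √(-1232 + 11) = √(-1221) = I*√1221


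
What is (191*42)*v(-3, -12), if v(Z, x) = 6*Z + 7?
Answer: -88242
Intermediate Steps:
v(Z, x) = 7 + 6*Z
(191*42)*v(-3, -12) = (191*42)*(7 + 6*(-3)) = 8022*(7 - 18) = 8022*(-11) = -88242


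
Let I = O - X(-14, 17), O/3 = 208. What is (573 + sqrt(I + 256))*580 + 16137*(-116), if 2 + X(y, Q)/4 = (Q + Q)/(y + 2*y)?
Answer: -1539552 + 1160*sqrt(98259)/21 ≈ -1.5222e+6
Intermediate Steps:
X(y, Q) = -8 + 8*Q/(3*y) (X(y, Q) = -8 + 4*((Q + Q)/(y + 2*y)) = -8 + 4*((2*Q)/((3*y))) = -8 + 4*((2*Q)*(1/(3*y))) = -8 + 4*(2*Q/(3*y)) = -8 + 8*Q/(3*y))
O = 624 (O = 3*208 = 624)
I = 13340/21 (I = 624 - (-8 + (8/3)*17/(-14)) = 624 - (-8 + (8/3)*17*(-1/14)) = 624 - (-8 - 68/21) = 624 - 1*(-236/21) = 624 + 236/21 = 13340/21 ≈ 635.24)
(573 + sqrt(I + 256))*580 + 16137*(-116) = (573 + sqrt(13340/21 + 256))*580 + 16137*(-116) = (573 + sqrt(18716/21))*580 - 1871892 = (573 + 2*sqrt(98259)/21)*580 - 1871892 = (332340 + 1160*sqrt(98259)/21) - 1871892 = -1539552 + 1160*sqrt(98259)/21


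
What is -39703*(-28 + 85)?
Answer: -2263071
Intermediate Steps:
-39703*(-28 + 85) = -39703*57 = -2263071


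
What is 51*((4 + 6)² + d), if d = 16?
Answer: 5916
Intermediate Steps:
51*((4 + 6)² + d) = 51*((4 + 6)² + 16) = 51*(10² + 16) = 51*(100 + 16) = 51*116 = 5916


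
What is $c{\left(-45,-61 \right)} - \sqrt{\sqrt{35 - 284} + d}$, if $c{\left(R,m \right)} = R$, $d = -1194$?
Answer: $-45 - \sqrt{-1194 + i \sqrt{249}} \approx -45.228 - 34.555 i$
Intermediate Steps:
$c{\left(-45,-61 \right)} - \sqrt{\sqrt{35 - 284} + d} = -45 - \sqrt{\sqrt{35 - 284} - 1194} = -45 - \sqrt{\sqrt{-249} - 1194} = -45 - \sqrt{i \sqrt{249} - 1194} = -45 - \sqrt{-1194 + i \sqrt{249}}$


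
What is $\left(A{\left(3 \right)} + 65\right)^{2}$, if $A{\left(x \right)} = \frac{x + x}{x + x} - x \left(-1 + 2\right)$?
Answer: $3969$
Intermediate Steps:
$A{\left(x \right)} = 1 - x$ ($A{\left(x \right)} = \frac{2 x}{2 x} - x 1 = 2 x \frac{1}{2 x} - x = 1 - x$)
$\left(A{\left(3 \right)} + 65\right)^{2} = \left(\left(1 - 3\right) + 65\right)^{2} = \left(-2 + 65\right)^{2} = 63^{2} = 3969$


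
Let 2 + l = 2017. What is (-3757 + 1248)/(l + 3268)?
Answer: -2509/5283 ≈ -0.47492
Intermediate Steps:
l = 2015 (l = -2 + 2017 = 2015)
(-3757 + 1248)/(l + 3268) = (-3757 + 1248)/(2015 + 3268) = -2509/5283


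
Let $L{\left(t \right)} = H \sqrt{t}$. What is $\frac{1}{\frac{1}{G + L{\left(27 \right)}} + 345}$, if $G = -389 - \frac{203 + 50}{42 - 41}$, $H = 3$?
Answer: $\frac{142112103}{49028454046} + \frac{9 \sqrt{3}}{49028454046} \approx 0.0028986$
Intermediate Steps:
$G = -642$ ($G = -389 - \frac{253}{1} = -389 - 253 \cdot 1 = -389 - 253 = -642$)
$L{\left(t \right)} = 3 \sqrt{t}$
$\frac{1}{\frac{1}{G + L{\left(27 \right)}} + 345} = \frac{1}{\frac{1}{-642 + 3 \sqrt{27}} + 345} = \frac{1}{\frac{1}{-642 + 3 \cdot 3 \sqrt{3}} + 345} = \frac{1}{\frac{1}{-642 + 9 \sqrt{3}} + 345} = \frac{1}{345 + \frac{1}{-642 + 9 \sqrt{3}}}$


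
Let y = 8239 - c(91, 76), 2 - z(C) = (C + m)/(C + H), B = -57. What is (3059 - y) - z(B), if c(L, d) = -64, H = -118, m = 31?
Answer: -918024/175 ≈ -5245.9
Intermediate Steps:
z(C) = 2 - (31 + C)/(-118 + C) (z(C) = 2 - (C + 31)/(C - 118) = 2 - (31 + C)/(-118 + C))
y = 8303 (y = 8239 - 1*(-64) = 8239 + 64 = 8303)
(3059 - y) - z(B) = (3059 - 1*8303) - (-267 - 57)/(-118 - 57) = (3059 - 8303) - (-324)/(-175) = -5244 - (-1)*(-324)/175 = -5244 - 1*324/175 = -5244 - 324/175 = -918024/175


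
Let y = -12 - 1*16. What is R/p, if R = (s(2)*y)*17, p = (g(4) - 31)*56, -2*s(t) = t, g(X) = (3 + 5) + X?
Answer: -17/38 ≈ -0.44737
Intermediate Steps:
g(X) = 8 + X
s(t) = -t/2
y = -28 (y = -12 - 16 = -28)
p = -1064 (p = ((8 + 4) - 31)*56 = (12 - 31)*56 = -19*56 = -1064)
R = 476 (R = (-½*2*(-28))*17 = -1*(-28)*17 = 28*17 = 476)
R/p = 476/(-1064) = 476*(-1/1064) = -17/38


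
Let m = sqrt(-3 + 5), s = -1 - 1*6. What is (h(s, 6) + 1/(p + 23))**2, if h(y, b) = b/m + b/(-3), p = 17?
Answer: 35041/1600 - 237*sqrt(2)/20 ≈ 5.1422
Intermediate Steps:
s = -7 (s = -1 - 6 = -7)
m = sqrt(2) ≈ 1.4142
h(y, b) = -b/3 + b*sqrt(2)/2 (h(y, b) = b/(sqrt(2)) + b/(-3) = b*(sqrt(2)/2) + b*(-1/3) = b*sqrt(2)/2 - b/3 = -b/3 + b*sqrt(2)/2)
(h(s, 6) + 1/(p + 23))**2 = ((1/6)*6*(-2 + 3*sqrt(2)) + 1/(17 + 23))**2 = ((-2 + 3*sqrt(2)) + 1/40)**2 = (-79/40 + 3*sqrt(2))**2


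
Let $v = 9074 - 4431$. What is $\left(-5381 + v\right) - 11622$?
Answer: $-12360$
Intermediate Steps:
$v = 4643$ ($v = 9074 - 4431 = 4643$)
$\left(-5381 + v\right) - 11622 = \left(-5381 + 4643\right) - 11622 = -738 - 11622 = -12360$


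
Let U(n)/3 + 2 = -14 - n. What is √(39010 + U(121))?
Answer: 11*√319 ≈ 196.47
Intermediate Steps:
U(n) = -48 - 3*n (U(n) = -6 + 3*(-14 - n) = -6 + (-42 - 3*n) = -48 - 3*n)
√(39010 + U(121)) = √(39010 + (-48 - 3*121)) = √(39010 + (-48 - 363)) = √(39010 - 411) = √38599 = 11*√319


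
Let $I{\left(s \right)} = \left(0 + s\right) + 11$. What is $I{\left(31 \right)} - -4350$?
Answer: $4392$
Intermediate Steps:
$I{\left(s \right)} = 11 + s$ ($I{\left(s \right)} = s + 11 = 11 + s$)
$I{\left(31 \right)} - -4350 = \left(11 + 31\right) - -4350 = 42 + 4350 = 4392$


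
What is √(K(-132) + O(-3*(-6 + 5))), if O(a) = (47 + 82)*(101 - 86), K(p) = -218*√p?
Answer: √(1935 - 436*I*√33) ≈ 50.498 - 24.799*I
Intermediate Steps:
O(a) = 1935 (O(a) = 129*15 = 1935)
√(K(-132) + O(-3*(-6 + 5))) = √(-436*I*√33 + 1935) = √(1935 - 436*I*√33)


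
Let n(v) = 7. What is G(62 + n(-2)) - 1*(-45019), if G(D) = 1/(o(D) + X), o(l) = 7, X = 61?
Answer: 3061293/68 ≈ 45019.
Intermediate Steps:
G(D) = 1/68 (G(D) = 1/(7 + 61) = 1/68)
G(62 + n(-2)) - 1*(-45019) = 1/68 - 1*(-45019) = 1/68 + 45019 = 3061293/68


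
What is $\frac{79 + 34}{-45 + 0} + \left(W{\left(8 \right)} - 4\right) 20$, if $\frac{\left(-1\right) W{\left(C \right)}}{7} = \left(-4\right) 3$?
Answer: $\frac{71887}{45} \approx 1597.5$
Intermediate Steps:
$W{\left(C \right)} = 84$ ($W{\left(C \right)} = - 7 \left(\left(-4\right) 3\right) = \left(-7\right) \left(-12\right) = 84$)
$\frac{79 + 34}{-45 + 0} + \left(W{\left(8 \right)} - 4\right) 20 = \frac{79 + 34}{-45 + 0} + \left(84 - 4\right) 20 = \frac{113}{-45} + \left(84 - 4\right) 20 = 113 \left(- \frac{1}{45}\right) + 80 \cdot 20 = - \frac{113}{45} + 1600 = \frac{71887}{45}$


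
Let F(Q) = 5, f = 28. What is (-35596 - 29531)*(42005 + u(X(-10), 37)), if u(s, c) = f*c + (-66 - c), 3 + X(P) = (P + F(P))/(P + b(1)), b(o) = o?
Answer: -2796423126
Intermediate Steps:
X(P) = -3 + (5 + P)/(1 + P) (X(P) = -3 + (P + 5)/(P + 1) = -3 + (5 + P)/(1 + P))
u(s, c) = -66 + 27*c (u(s, c) = 28*c + (-66 - c) = -66 + 27*c)
(-35596 - 29531)*(42005 + u(X(-10), 37)) = (-35596 - 29531)*(42005 + (-66 + 27*37)) = -65127*(42005 + (-66 + 999)) = -65127*(42005 + 933) = -65127*42938 = -2796423126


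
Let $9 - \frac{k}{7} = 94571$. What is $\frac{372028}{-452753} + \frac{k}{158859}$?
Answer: $- \frac{358792600354}{71923888827} \approx -4.9885$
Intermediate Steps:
$k = -661934$ ($k = 63 - 661997 = -661934$)
$\frac{372028}{-452753} + \frac{k}{158859} = \frac{372028}{-452753} - \frac{661934}{158859} = 372028 \left(- \frac{1}{452753}\right) - \frac{661934}{158859} = - \frac{372028}{452753} - \frac{661934}{158859} = - \frac{358792600354}{71923888827}$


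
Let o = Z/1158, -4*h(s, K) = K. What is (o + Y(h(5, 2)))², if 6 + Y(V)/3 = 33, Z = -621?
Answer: 964661481/148996 ≈ 6474.4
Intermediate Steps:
h(s, K) = -K/4
Y(V) = 81 (Y(V) = -18 + 3*33 = -18 + 99 = 81)
o = -207/386 (o = -621/1158 = -621*1/1158 = -207/386 ≈ -0.53627)
(o + Y(h(5, 2)))² = (-207/386 + 81)² = (31059/386)² = 964661481/148996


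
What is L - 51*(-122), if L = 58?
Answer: 6280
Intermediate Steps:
L - 51*(-122) = 58 - 51*(-122) = 58 + 6222 = 6280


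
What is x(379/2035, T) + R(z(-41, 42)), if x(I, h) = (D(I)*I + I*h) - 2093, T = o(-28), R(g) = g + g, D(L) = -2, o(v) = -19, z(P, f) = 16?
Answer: -4202094/2035 ≈ -2064.9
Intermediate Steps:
R(g) = 2*g
T = -19
x(I, h) = -2093 - 2*I + I*h (x(I, h) = (-2*I + I*h) - 2093 = -2093 - 2*I + I*h)
x(379/2035, T) + R(z(-41, 42)) = (-2093 - 758/2035 + (379/2035)*(-19)) + 2*16 = (-2093 - 758/2035 + (379*(1/2035))*(-19)) + 32 = (-2093 - 2*379/2035 + (379/2035)*(-19)) + 32 = (-2093 - 758/2035 - 7201/2035) + 32 = -4267214/2035 + 32 = -4202094/2035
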